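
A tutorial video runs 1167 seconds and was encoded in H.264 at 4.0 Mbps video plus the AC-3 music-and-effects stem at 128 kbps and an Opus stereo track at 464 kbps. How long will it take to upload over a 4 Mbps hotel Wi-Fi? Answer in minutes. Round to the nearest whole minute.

Audio total: 128 + 464 = 592 kbps = 0.592 Mbps.
Total bitrate: 4.592 Mbps.
File: 4.592 Mbps × 1167 s = 5358.9 Mb.
At 4 Mbps: 5358.9 / 4 = 1339.7 s ≈ 22.3 minutes.

22 minutes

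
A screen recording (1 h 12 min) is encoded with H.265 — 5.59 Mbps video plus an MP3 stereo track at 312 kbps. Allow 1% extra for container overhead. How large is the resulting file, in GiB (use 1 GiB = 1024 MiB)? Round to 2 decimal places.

3.00 GiB

1 h 12 min = 72 min = 4320 s
Audio: 312 kbps = 0.312 Mbps.
Total bitrate: 5.59 + 0.312 = 5.902 Mbps.
Stream data: 5.902 Mbps × 4320 s = 25496.6 Mb.
With 1% container overhead: ×1.01.
25,752 Mb = 3,218,950,800 bytes ÷ 1,073,741,824 = 2.998 GiB.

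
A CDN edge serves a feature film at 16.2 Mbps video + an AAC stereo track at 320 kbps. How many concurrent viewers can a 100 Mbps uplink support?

Audio: 320 kbps = 0.320 Mbps.
Per-viewer media rate: 16.520 Mbps.
100 Mbps = 100.0 Mbps; 100.0 / 16.520 = 6.05 → 6 viewers.

6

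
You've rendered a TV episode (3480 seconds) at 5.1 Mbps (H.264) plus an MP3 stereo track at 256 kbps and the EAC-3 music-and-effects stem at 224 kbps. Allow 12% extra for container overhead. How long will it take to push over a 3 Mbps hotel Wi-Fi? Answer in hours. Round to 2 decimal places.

Audio total: 256 + 224 = 480 kbps = 0.480 Mbps.
Total bitrate: 5.580 Mbps.
File: 5.580 Mbps × 3480 s = 19418.4 Mb.
With 12% container overhead: ×1.12. → 21748.6 Mb.
At 3 Mbps: 21748.6 / 3 = 7249.5 s ≈ 2.01 hours.

2.01 hours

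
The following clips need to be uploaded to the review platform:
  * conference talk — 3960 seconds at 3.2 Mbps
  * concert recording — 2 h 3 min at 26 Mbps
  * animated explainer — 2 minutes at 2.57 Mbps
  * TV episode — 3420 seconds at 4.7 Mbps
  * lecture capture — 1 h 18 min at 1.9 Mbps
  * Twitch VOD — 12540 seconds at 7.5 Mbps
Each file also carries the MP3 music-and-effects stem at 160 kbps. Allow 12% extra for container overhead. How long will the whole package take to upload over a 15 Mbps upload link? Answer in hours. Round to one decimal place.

Audio: 160 kbps = 0.160 Mbps.
conference talk: 3.360 Mbps × 3960 s × 1.12 = 14902.3 Mb
concert recording: 26.160 Mbps × 7380 s × 1.12 = 216228.1 Mb
animated explainer: 2.730 Mbps × 120 s × 1.12 = 366.9 Mb
TV episode: 4.860 Mbps × 3420 s × 1.12 = 18615.7 Mb
lecture capture: 2.060 Mbps × 4680 s × 1.12 = 10797.7 Mb
Twitch VOD: 7.660 Mbps × 12540 s × 1.12 = 107583.2 Mb
Total: 368493.9 Mb = 46061.7 MB.
At 15 Mbps: 368493.9 / 15 = 24566 s ≈ 6.82 hours.

6.8 hours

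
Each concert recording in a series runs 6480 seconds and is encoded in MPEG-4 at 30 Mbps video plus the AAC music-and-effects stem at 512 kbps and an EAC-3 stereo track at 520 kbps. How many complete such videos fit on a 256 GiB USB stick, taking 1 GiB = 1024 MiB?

Audio total: 512 + 520 = 1032 kbps = 1.032 Mbps.
Total bitrate: 31.032 Mbps.
Per item: 31.032 Mbps × 6480 s = 201,087 Mb = 25,136 MB.
Capacity: 256 GiB = 2,199,023 Mb; 10.94 items → 10 complete.

10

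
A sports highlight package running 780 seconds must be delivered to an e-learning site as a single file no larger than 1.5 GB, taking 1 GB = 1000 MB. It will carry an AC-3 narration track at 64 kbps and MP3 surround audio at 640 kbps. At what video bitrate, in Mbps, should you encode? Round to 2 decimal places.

Budget: 1.5 GB = 12000.0 Mb.
Total bitrate budget: 12000.0 Mb / 780 s = 15.385 Mbps.
Audio total: 64 + 640 = 704 kbps = 0.704 Mbps.
Video: 15.385 − 0.704 = 14.681 Mbps.

14.68 Mbps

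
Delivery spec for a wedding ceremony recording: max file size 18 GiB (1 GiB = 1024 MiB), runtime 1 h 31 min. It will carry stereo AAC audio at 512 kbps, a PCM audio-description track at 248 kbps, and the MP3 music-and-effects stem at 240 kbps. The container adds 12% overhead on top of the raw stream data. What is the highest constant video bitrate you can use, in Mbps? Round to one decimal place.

24.3 Mbps

Budget: 18 GiB = 154618.8 Mb.
Stream payload after overhead: 154618.8 / 1.12 = 138052.5 Mb.
1 h 31 min = 91 min = 5460 s
Total bitrate budget: 138052.5 Mb / 5460 s = 25.284 Mbps.
Audio total: 512 + 248 + 240 = 1000 kbps = 1.000 Mbps.
Video: 25.284 − 1.000 = 24.284 Mbps.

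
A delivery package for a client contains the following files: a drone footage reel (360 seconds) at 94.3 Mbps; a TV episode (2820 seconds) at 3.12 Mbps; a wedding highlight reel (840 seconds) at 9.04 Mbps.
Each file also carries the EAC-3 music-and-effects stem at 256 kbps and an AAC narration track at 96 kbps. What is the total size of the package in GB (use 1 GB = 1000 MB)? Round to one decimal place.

6.5 GB

Audio total: 256 + 96 = 352 kbps = 0.352 Mbps.
drone footage reel: 94.652 Mbps × 360 s = 34074.7 Mb
TV episode: 3.472 Mbps × 2820 s = 9791.0 Mb
wedding highlight reel: 9.392 Mbps × 840 s = 7889.3 Mb
Total: 51755.0 Mb = 6469.4 MB.
= 6.469 GB.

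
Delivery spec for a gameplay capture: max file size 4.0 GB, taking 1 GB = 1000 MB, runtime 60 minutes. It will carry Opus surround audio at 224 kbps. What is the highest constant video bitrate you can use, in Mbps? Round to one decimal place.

Budget: 4.0 GB = 32000.0 Mb.
60 min = 3600 s
Total bitrate budget: 32000.0 Mb / 3600 s = 8.889 Mbps.
Audio: 224 kbps = 0.224 Mbps.
Video: 8.889 − 0.224 = 8.665 Mbps.

8.7 Mbps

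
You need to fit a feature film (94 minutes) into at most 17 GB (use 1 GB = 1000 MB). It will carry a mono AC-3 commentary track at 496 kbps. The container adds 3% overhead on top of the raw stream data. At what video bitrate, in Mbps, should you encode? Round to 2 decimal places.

Budget: 17 GB = 136000.0 Mb.
Stream payload after overhead: 136000.0 / 1.03 = 132038.8 Mb.
94 min = 5640 s
Total bitrate budget: 132038.8 Mb / 5640 s = 23.411 Mbps.
Audio: 496 kbps = 0.496 Mbps.
Video: 23.411 − 0.496 = 22.915 Mbps.

22.92 Mbps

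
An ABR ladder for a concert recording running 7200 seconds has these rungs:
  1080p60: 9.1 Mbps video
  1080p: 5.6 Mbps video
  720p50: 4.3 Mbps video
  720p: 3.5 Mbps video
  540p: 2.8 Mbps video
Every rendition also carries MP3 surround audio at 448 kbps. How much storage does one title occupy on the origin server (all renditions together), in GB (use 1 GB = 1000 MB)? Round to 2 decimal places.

Audio: 448 kbps = 0.448 Mbps.
Sum of rendition bitrates: (9.1+0.448) + (5.6+0.448) + (4.3+0.448) + (3.5+0.448) + (2.8+0.448) = 27.540 Mbps.
× 7200 s = 198,288 Mb = 24,786 MB = 24.79 GB.

24.79 GB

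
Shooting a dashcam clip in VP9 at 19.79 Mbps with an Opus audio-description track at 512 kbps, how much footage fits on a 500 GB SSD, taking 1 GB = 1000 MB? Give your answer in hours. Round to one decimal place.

54.7 hours

Audio: 512 kbps = 0.512 Mbps.
Total bitrate: 19.79 + 0.512 = 20.302 Mbps.
Capacity: 500 GB = 4,000,000 Mb.
Recording time: 4,000,000 / 20.302 = 197,025 s ≈ 54.7 hours.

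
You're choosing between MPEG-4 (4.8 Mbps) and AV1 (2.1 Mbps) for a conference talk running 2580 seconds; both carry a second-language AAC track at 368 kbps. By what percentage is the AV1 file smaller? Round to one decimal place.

52.2%

Audio: 368 kbps = 0.368 Mbps.
MPEG-4: 5.168 Mbps × 2580 s = 13333.4 Mb = 1.667 GB.
AV1: 2.468 Mbps × 2580 s = 6367.4 Mb = 0.796 GB.
Reduction: (1 − 0.796/1.667) × 100 = 52.24%.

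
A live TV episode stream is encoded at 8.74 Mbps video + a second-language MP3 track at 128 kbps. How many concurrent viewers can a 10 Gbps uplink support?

Audio: 128 kbps = 0.128 Mbps.
Per-viewer media rate: 8.868 Mbps.
10 Gbps = 10,000 Mbps; 10,000 / 8.868 = 1127.65 → 1127 viewers.

1127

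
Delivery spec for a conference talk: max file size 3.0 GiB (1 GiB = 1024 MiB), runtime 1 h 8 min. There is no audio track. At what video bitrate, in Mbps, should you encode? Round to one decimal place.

Budget: 3.0 GiB = 25769.8 Mb.
1 h 8 min = 68 min = 4080 s
Total bitrate budget: 25769.8 Mb / 4080 s = 6.316 Mbps.

6.3 Mbps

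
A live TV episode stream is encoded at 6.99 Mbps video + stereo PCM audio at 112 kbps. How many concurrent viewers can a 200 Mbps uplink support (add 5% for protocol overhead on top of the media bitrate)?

26

Audio: 112 kbps = 0.112 Mbps.
Per-viewer media rate: 7.102 Mbps.
On the wire with 5% overhead: 7.457 Mbps.
200 Mbps = 200.0 Mbps; 200.0 / 7.457 = 26.82 → 26 viewers.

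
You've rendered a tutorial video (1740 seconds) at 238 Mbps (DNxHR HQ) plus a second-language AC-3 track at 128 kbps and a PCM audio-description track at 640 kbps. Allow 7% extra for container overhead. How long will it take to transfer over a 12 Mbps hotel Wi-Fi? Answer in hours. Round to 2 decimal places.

10.29 hours

Audio total: 128 + 640 = 768 kbps = 0.768 Mbps.
Total bitrate: 238.768 Mbps.
File: 238.768 Mbps × 1740 s = 415456.3 Mb.
With 7% container overhead: ×1.07. → 444538.3 Mb.
At 12 Mbps: 444538.3 / 12 = 37044.9 s ≈ 10.3 hours.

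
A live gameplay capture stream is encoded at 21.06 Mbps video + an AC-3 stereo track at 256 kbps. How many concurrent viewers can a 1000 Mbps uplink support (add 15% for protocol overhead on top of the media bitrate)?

40

Audio: 256 kbps = 0.256 Mbps.
Per-viewer media rate: 21.316 Mbps.
On the wire with 15% overhead: 24.513 Mbps.
1000 Mbps = 1,000 Mbps; 1,000 / 24.513 = 40.79 → 40 viewers.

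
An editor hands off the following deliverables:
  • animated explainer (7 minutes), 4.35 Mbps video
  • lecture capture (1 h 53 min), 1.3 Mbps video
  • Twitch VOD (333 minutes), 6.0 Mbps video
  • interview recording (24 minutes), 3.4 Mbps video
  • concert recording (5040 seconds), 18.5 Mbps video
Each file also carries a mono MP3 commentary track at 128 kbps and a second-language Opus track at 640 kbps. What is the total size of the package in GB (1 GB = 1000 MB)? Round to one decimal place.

Audio total: 128 + 640 = 768 kbps = 0.768 Mbps.
animated explainer: 5.118 Mbps × 420 s = 2149.6 Mb
lecture capture: 2.068 Mbps × 6780 s = 14021.0 Mb
Twitch VOD: 6.768 Mbps × 19980 s = 135224.6 Mb
interview recording: 4.168 Mbps × 1440 s = 6001.9 Mb
concert recording: 19.268 Mbps × 5040 s = 97110.7 Mb
Total: 254507.9 Mb = 31813.5 MB.
= 31.81 GB.

31.8 GB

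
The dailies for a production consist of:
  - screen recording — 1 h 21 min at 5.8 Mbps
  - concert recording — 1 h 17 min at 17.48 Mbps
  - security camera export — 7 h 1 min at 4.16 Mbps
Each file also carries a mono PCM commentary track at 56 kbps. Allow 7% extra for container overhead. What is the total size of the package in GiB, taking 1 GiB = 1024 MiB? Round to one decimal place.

Audio: 56 kbps = 0.056 Mbps.
screen recording: 5.856 Mbps × 4860 s × 1.07 = 30452.4 Mb
concert recording: 17.536 Mbps × 4620 s × 1.07 = 86687.5 Mb
security camera export: 4.216 Mbps × 25260 s × 1.07 = 113950.9 Mb
Total: 231090.7 Mb = 28886.3 MB.
= 26.90 GiB.

26.9 GiB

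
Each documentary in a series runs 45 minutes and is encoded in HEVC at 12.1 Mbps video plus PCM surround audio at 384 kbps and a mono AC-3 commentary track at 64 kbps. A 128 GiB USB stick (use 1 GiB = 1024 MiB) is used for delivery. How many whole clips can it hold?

45 min = 2700 s
Audio total: 384 + 64 = 448 kbps = 0.448 Mbps.
Total bitrate: 12.548 Mbps.
Per item: 12.548 Mbps × 2700 s = 33,880 Mb = 4,235 MB.
Capacity: 128 GiB = 1,099,512 Mb; 32.45 items → 32 complete.

32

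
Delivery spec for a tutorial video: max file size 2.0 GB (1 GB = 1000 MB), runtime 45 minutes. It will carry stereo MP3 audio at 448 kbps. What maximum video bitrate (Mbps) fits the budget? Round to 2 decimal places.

Budget: 2.0 GB = 16000.0 Mb.
45 min = 2700 s
Total bitrate budget: 16000.0 Mb / 2700 s = 5.926 Mbps.
Audio: 448 kbps = 0.448 Mbps.
Video: 5.926 − 0.448 = 5.478 Mbps.

5.48 Mbps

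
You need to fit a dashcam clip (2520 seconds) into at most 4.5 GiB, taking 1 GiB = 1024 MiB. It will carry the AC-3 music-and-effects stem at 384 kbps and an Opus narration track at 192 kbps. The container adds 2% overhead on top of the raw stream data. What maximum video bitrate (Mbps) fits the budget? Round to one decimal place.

14.5 Mbps

Budget: 4.5 GiB = 38654.7 Mb.
Stream payload after overhead: 38654.7 / 1.02 = 37896.8 Mb.
Total bitrate budget: 37896.8 Mb / 2520 s = 15.038 Mbps.
Audio total: 384 + 192 = 576 kbps = 0.576 Mbps.
Video: 15.038 − 0.576 = 14.462 Mbps.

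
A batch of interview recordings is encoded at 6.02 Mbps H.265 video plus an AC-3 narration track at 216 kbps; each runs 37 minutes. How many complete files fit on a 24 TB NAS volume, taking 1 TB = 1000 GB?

13868

37 min = 2220 s
Audio: 216 kbps = 0.216 Mbps.
Total bitrate: 6.236 Mbps.
Per item: 6.236 Mbps × 2220 s = 13,844 Mb = 1,730 MB.
Capacity: 24 TB = 192,000,000 Mb; 13868.90 items → 13868 complete.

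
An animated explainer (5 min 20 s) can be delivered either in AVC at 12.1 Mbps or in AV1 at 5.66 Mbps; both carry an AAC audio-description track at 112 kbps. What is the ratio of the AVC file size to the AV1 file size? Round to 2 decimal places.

5 min 20 s = 320 s
Audio: 112 kbps = 0.112 Mbps.
AVC: 12.212 Mbps × 320 s = 3907.8 Mb = 465.851 MiB.
AV1: 5.772 Mbps × 320 s = 1847.0 Mb = 220.184 MiB.
Ratio: 465.851 / 220.184 = 2.116.

2.12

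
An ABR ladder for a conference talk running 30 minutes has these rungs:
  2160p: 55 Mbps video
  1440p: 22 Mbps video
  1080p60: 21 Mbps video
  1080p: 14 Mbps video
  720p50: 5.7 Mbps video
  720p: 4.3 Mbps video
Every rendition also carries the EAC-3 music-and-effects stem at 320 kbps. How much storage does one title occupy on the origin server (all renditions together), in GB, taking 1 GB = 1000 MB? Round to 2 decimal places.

27.88 GB

30 min = 1800 s
Audio: 320 kbps = 0.320 Mbps.
Sum of rendition bitrates: (55+0.320) + (22+0.320) + (21+0.320) + (14+0.320) + (5.7+0.320) + (4.3+0.320) = 123.920 Mbps.
× 1800 s = 223,056 Mb = 27,882 MB = 27.88 GB.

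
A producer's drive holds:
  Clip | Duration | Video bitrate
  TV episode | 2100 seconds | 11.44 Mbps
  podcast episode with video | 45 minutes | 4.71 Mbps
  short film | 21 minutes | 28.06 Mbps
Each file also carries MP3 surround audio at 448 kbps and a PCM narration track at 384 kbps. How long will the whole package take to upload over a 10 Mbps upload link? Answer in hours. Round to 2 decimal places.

Audio total: 448 + 384 = 832 kbps = 0.832 Mbps.
TV episode: 12.272 Mbps × 2100 s = 25771.2 Mb
podcast episode with video: 5.542 Mbps × 2700 s = 14963.4 Mb
short film: 28.892 Mbps × 1260 s = 36403.9 Mb
Total: 77138.5 Mb = 9642.3 MB.
At 10 Mbps: 77138.5 / 10 = 7714 s ≈ 2.14 hours.

2.14 hours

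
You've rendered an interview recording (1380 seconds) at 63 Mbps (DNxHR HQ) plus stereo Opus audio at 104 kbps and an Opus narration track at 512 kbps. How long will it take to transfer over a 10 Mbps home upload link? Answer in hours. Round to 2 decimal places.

2.44 hours

Audio total: 104 + 512 = 616 kbps = 0.616 Mbps.
Total bitrate: 63.616 Mbps.
File: 63.616 Mbps × 1380 s = 87790.1 Mb.
At 10 Mbps: 87790.1 / 10 = 8779.0 s ≈ 2.44 hours.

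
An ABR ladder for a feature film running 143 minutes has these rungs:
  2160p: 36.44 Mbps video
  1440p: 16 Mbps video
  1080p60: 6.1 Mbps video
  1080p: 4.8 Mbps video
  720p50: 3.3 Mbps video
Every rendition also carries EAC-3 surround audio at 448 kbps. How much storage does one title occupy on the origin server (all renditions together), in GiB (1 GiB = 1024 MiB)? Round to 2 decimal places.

143 min = 8580 s
Audio: 448 kbps = 0.448 Mbps.
Sum of rendition bitrates: (36.44+0.448) + (16+0.448) + (6.1+0.448) + (4.8+0.448) + (3.3+0.448) = 68.880 Mbps.
× 8580 s = 590,990 Mb = 73,874 MB = 68.80 GiB.

68.80 GiB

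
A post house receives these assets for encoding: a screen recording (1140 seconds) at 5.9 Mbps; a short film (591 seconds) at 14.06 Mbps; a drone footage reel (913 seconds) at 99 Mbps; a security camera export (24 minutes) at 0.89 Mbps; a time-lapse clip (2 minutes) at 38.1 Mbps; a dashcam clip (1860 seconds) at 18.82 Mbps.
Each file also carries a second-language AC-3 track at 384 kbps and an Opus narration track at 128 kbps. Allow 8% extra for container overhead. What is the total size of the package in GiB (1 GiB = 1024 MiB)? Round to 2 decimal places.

Audio total: 384 + 128 = 512 kbps = 0.512 Mbps.
screen recording: 6.412 Mbps × 1140 s × 1.08 = 7894.5 Mb
short film: 14.572 Mbps × 591 s × 1.08 = 9301.0 Mb
drone footage reel: 99.512 Mbps × 913 s × 1.08 = 98122.8 Mb
security camera export: 1.402 Mbps × 1440 s × 1.08 = 2180.4 Mb
time-lapse clip: 38.612 Mbps × 120 s × 1.08 = 5004.1 Mb
dashcam clip: 19.332 Mbps × 1860 s × 1.08 = 38834.1 Mb
Total: 161336.9 Mb = 20167.1 MB.
= 18.78 GiB.

18.78 GiB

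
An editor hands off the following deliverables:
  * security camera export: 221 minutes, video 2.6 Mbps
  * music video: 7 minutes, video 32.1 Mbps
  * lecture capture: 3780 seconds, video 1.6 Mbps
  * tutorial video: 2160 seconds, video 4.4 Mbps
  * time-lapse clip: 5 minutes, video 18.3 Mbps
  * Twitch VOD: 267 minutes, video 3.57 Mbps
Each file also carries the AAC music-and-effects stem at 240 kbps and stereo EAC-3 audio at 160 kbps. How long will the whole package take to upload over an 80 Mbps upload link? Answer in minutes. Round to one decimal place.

29.3 minutes

Audio total: 240 + 160 = 400 kbps = 0.400 Mbps.
security camera export: 3.000 Mbps × 13260 s = 39780.0 Mb
music video: 32.500 Mbps × 420 s = 13650.0 Mb
lecture capture: 2.000 Mbps × 3780 s = 7560.0 Mb
tutorial video: 4.800 Mbps × 2160 s = 10368.0 Mb
time-lapse clip: 18.700 Mbps × 300 s = 5610.0 Mb
Twitch VOD: 3.970 Mbps × 16020 s = 63599.4 Mb
Total: 140567.4 Mb = 17570.9 MB.
At 80 Mbps: 140567.4 / 80 = 1757 s ≈ 29.3 minutes.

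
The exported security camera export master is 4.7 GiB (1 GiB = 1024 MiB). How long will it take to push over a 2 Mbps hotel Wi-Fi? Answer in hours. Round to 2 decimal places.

5.61 hours

File: 4.7 GiB = 40372.7 Mb.
At 2 Mbps: 40372.7 / 2 = 20186.3 s ≈ 5.61 hours.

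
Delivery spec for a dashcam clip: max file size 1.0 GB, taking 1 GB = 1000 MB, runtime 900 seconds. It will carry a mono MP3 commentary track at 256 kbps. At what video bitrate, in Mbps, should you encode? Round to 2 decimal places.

8.63 Mbps

Budget: 1.0 GB = 8000.0 Mb.
Total bitrate budget: 8000.0 Mb / 900 s = 8.889 Mbps.
Audio: 256 kbps = 0.256 Mbps.
Video: 8.889 − 0.256 = 8.633 Mbps.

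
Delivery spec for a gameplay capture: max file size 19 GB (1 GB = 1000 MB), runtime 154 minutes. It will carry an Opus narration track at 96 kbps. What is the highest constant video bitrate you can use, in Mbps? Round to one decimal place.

Budget: 19 GB = 152000.0 Mb.
154 min = 9240 s
Total bitrate budget: 152000.0 Mb / 9240 s = 16.450 Mbps.
Audio: 96 kbps = 0.096 Mbps.
Video: 16.450 − 0.096 = 16.354 Mbps.

16.4 Mbps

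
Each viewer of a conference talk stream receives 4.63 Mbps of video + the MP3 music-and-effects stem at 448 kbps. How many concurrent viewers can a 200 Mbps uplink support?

39

Audio: 448 kbps = 0.448 Mbps.
Per-viewer media rate: 5.078 Mbps.
200 Mbps = 200.0 Mbps; 200.0 / 5.078 = 39.39 → 39 viewers.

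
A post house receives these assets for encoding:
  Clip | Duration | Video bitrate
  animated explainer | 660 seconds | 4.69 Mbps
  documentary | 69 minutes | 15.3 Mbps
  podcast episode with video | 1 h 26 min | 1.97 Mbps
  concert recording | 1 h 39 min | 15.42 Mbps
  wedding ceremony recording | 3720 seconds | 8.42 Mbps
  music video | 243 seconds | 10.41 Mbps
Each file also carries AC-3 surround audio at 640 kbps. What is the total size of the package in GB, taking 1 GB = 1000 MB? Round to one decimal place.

26.8 GB

Audio: 640 kbps = 0.640 Mbps.
animated explainer: 5.330 Mbps × 660 s = 3517.8 Mb
documentary: 15.940 Mbps × 4140 s = 65991.6 Mb
podcast episode with video: 2.610 Mbps × 5160 s = 13467.6 Mb
concert recording: 16.060 Mbps × 5940 s = 95396.4 Mb
wedding ceremony recording: 9.060 Mbps × 3720 s = 33703.2 Mb
music video: 11.050 Mbps × 243 s = 2685.2 Mb
Total: 214761.8 Mb = 26845.2 MB.
= 26.85 GB.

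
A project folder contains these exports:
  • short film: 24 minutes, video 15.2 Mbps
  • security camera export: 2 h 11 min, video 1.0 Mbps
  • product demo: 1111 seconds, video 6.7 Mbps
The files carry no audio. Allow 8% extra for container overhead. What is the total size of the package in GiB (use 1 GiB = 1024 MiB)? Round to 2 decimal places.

4.68 GiB

short film: 15.200 Mbps × 1440 s × 1.08 = 23639.0 Mb
security camera export: 1.000 Mbps × 7860 s × 1.08 = 8488.8 Mb
product demo: 6.700 Mbps × 1111 s × 1.08 = 8039.2 Mb
Total: 40167.0 Mb = 5020.9 MB.
= 4.676 GiB.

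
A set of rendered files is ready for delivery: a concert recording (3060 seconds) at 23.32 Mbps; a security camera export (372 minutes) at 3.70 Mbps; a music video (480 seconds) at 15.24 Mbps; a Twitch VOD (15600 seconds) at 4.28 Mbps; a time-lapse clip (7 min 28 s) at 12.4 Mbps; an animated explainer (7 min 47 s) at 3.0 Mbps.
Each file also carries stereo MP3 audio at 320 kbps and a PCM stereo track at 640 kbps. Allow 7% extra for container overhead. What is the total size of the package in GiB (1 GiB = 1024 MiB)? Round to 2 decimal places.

34.34 GiB

Audio total: 320 + 640 = 960 kbps = 0.960 Mbps.
concert recording: 24.280 Mbps × 3060 s × 1.07 = 79497.6 Mb
security camera export: 4.660 Mbps × 22320 s × 1.07 = 111292.0 Mb
music video: 16.200 Mbps × 480 s × 1.07 = 8320.3 Mb
Twitch VOD: 5.240 Mbps × 15600 s × 1.07 = 87466.1 Mb
time-lapse clip: 13.360 Mbps × 448 s × 1.07 = 6404.2 Mb
animated explainer: 3.960 Mbps × 467 s × 1.07 = 1978.8 Mb
Total: 294959.0 Mb = 36869.9 MB.
= 34.34 GiB.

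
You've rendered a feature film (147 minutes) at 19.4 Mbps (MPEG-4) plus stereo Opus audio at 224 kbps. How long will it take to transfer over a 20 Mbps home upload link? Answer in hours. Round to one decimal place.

147 min = 8820 s
Audio: 224 kbps = 0.224 Mbps.
Total bitrate: 19.624 Mbps.
File: 19.624 Mbps × 8820 s = 173083.7 Mb.
At 20 Mbps: 173083.7 / 20 = 8654.2 s ≈ 2.4 hours.

2.4 hours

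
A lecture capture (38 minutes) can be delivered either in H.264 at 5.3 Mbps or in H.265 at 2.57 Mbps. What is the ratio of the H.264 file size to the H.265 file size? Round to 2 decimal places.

38 min = 2280 s
H.264: 5.300 Mbps × 2280 s = 12084.0 Mb = 1.407 GiB.
H.265: 2.570 Mbps × 2280 s = 5859.6 Mb = 0.682 GiB.
Ratio: 1.407 / 0.682 = 2.062.

2.06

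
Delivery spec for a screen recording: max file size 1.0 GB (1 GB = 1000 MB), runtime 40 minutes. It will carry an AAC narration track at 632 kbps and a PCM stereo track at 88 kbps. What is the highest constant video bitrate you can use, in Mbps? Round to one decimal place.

Budget: 1.0 GB = 8000.0 Mb.
40 min = 2400 s
Total bitrate budget: 8000.0 Mb / 2400 s = 3.333 Mbps.
Audio total: 632 + 88 = 720 kbps = 0.720 Mbps.
Video: 3.333 − 0.720 = 2.613 Mbps.

2.6 Mbps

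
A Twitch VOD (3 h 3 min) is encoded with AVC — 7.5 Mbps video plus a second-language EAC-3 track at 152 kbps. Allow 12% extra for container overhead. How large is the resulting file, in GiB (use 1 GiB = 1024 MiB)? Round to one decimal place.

3 h 3 min = 183 min = 10980 s
Audio: 152 kbps = 0.152 Mbps.
Total bitrate: 7.5 + 0.152 = 7.652 Mbps.
Stream data: 7.652 Mbps × 10980 s = 84019.0 Mb.
With 12% container overhead: ×1.12.
94,101 Mb = 11,762,654,400 bytes ÷ 1,073,741,824 = 10.95 GiB.

11.0 GiB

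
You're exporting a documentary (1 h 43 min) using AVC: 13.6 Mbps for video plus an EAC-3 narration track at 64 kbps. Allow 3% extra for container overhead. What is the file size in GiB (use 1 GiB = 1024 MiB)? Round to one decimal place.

1 h 43 min = 103 min = 6180 s
Audio: 64 kbps = 0.064 Mbps.
Total bitrate: 13.6 + 0.064 = 13.664 Mbps.
Stream data: 13.664 Mbps × 6180 s = 84443.5 Mb.
With 3% container overhead: ×1.03.
86,977 Mb = 10,872,103,200 bytes ÷ 1,073,741,824 = 10.13 GiB.

10.1 GiB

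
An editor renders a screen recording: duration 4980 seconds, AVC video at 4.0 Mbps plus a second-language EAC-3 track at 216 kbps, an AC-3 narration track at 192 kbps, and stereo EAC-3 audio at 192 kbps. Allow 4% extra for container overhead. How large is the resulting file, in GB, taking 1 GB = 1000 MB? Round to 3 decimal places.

Audio total: 216 + 192 + 192 = 600 kbps = 0.600 Mbps.
Total bitrate: 4.0 + 0.600 = 4.600 Mbps.
Stream data: 4.600 Mbps × 4980 s = 22908.0 Mb.
With 4% container overhead: ×1.04.
23,824 Mb ÷ 8 = 2,978 MB → 2.978 GB.

2.978 GB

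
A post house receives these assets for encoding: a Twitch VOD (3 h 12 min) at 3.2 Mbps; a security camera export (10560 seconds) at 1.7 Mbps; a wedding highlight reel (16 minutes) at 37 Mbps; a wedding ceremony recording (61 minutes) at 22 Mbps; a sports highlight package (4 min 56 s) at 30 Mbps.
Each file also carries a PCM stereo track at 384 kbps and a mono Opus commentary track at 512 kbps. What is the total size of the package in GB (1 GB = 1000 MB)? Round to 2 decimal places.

Audio total: 384 + 512 = 896 kbps = 0.896 Mbps.
Twitch VOD: 4.096 Mbps × 11520 s = 47185.9 Mb
security camera export: 2.596 Mbps × 10560 s = 27413.8 Mb
wedding highlight reel: 37.896 Mbps × 960 s = 36380.2 Mb
wedding ceremony recording: 22.896 Mbps × 3660 s = 83799.4 Mb
sports highlight package: 30.896 Mbps × 296 s = 9145.2 Mb
Total: 203924.4 Mb = 25490.6 MB.
= 25.49 GB.

25.49 GB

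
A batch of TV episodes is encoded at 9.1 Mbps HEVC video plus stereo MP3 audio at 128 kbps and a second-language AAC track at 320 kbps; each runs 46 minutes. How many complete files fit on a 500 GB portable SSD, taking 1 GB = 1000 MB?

46 min = 2760 s
Audio total: 128 + 320 = 448 kbps = 0.448 Mbps.
Total bitrate: 9.548 Mbps.
Per item: 9.548 Mbps × 2760 s = 26,352 Mb = 3,294 MB.
Capacity: 500 GB = 4,000,000 Mb; 151.79 items → 151 complete.

151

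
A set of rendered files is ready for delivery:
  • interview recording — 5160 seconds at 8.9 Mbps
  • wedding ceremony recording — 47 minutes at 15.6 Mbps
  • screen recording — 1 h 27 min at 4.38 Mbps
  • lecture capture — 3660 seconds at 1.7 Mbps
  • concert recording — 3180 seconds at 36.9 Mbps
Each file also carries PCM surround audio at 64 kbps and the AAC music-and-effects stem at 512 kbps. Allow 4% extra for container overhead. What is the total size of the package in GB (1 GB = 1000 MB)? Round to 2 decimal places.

Audio total: 64 + 512 = 576 kbps = 0.576 Mbps.
interview recording: 9.476 Mbps × 5160 s × 1.04 = 50852.0 Mb
wedding ceremony recording: 16.176 Mbps × 2820 s × 1.04 = 47441.0 Mb
screen recording: 4.956 Mbps × 5220 s × 1.04 = 26905.1 Mb
lecture capture: 2.276 Mbps × 3660 s × 1.04 = 8663.4 Mb
concert recording: 37.476 Mbps × 3180 s × 1.04 = 123940.6 Mb
Total: 257802.1 Mb = 32225.3 MB.
= 32.23 GB.

32.23 GB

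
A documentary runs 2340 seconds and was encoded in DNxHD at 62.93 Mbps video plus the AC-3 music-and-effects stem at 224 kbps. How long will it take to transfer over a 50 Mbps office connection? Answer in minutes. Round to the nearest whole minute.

49 minutes

Audio: 224 kbps = 0.224 Mbps.
Total bitrate: 63.154 Mbps.
File: 63.154 Mbps × 2340 s = 147780.4 Mb.
At 50 Mbps: 147780.4 / 50 = 2955.6 s ≈ 49.3 minutes.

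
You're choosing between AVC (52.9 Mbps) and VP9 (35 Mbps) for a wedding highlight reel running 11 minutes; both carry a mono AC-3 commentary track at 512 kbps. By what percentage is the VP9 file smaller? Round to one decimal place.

33.5%

11 min = 660 s
Audio: 512 kbps = 0.512 Mbps.
AVC: 53.412 Mbps × 660 s = 35251.9 Mb = 4.104 GiB.
VP9: 35.512 Mbps × 660 s = 23437.9 Mb = 2.729 GiB.
Reduction: (1 − 2.729/4.104) × 100 = 33.51%.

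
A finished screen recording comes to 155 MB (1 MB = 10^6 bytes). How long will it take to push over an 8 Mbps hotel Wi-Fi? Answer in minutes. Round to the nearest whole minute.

3 minutes

File: 155 MB = 1240.0 Mb.
At 8 Mbps: 1240.0 / 8 = 155.0 s ≈ 2.58 minutes.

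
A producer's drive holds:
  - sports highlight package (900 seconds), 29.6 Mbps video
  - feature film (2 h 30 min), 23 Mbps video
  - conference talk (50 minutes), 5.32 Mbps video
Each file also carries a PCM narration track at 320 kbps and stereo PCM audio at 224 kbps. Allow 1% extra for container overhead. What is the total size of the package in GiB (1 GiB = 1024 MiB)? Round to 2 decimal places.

30.17 GiB

Audio total: 320 + 224 = 544 kbps = 0.544 Mbps.
sports highlight package: 30.144 Mbps × 900 s × 1.01 = 27400.9 Mb
feature film: 23.544 Mbps × 9000 s × 1.01 = 214015.0 Mb
conference talk: 5.864 Mbps × 3000 s × 1.01 = 17767.9 Mb
Total: 259183.8 Mb = 32398.0 MB.
= 30.17 GiB.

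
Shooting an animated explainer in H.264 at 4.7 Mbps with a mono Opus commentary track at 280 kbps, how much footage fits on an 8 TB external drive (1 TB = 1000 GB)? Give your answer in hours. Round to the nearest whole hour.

Audio: 280 kbps = 0.280 Mbps.
Total bitrate: 4.7 + 0.280 = 4.980 Mbps.
Capacity: 8 TB = 64,000,000 Mb.
Recording time: 64,000,000 / 4.980 = 12,851,406 s ≈ 3,570 hours.

3570 hours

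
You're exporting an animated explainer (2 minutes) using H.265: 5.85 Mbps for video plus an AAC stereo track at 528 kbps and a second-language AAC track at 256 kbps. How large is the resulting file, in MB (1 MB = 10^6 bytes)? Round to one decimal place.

2 min = 120 s
Audio total: 528 + 256 = 784 kbps = 0.784 Mbps.
Total bitrate: 5.85 + 0.784 = 6.634 Mbps.
Stream data: 6.634 Mbps × 120 s = 796.1 Mb.
796.1 Mb ÷ 8 = 99.51 MB → 99.51 MB.

99.5 MB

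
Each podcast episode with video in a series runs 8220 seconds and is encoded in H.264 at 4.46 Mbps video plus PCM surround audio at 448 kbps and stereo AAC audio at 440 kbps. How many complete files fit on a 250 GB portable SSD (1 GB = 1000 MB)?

45

Audio total: 448 + 440 = 888 kbps = 0.888 Mbps.
Total bitrate: 5.348 Mbps.
Per item: 5.348 Mbps × 8220 s = 43,961 Mb = 5,495 MB.
Capacity: 250 GB = 2,000,000 Mb; 45.50 items → 45 complete.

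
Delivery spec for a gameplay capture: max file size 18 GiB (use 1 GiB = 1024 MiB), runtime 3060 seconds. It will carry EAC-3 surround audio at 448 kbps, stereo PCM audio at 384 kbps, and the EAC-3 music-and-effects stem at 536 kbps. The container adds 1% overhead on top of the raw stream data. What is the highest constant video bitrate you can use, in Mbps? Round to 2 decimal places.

Budget: 18 GiB = 154618.8 Mb.
Stream payload after overhead: 154618.8 / 1.01 = 153087.9 Mb.
Total bitrate budget: 153087.9 Mb / 3060 s = 50.029 Mbps.
Audio total: 448 + 384 + 536 = 1368 kbps = 1.368 Mbps.
Video: 50.029 − 1.368 = 48.661 Mbps.

48.66 Mbps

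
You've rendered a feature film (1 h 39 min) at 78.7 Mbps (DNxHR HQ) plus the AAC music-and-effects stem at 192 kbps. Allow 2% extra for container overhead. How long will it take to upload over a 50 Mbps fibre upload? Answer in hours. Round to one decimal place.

1 h 39 min = 99 min = 5940 s
Audio: 192 kbps = 0.192 Mbps.
Total bitrate: 78.892 Mbps.
File: 78.892 Mbps × 5940 s = 468618.5 Mb.
With 2% container overhead: ×1.02. → 477990.8 Mb.
At 50 Mbps: 477990.8 / 50 = 9559.8 s ≈ 2.66 hours.

2.7 hours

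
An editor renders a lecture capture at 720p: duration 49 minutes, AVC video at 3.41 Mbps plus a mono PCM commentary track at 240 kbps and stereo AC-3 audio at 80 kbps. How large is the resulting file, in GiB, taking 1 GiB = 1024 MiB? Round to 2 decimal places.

1.28 GiB

49 min = 2940 s
Audio total: 240 + 80 = 320 kbps = 0.320 Mbps.
Total bitrate: 3.41 + 0.320 = 3.730 Mbps.
Stream data: 3.730 Mbps × 2940 s = 10966.2 Mb.
10,966 Mb = 1,370,775,000 bytes ÷ 1,073,741,824 = 1.277 GiB.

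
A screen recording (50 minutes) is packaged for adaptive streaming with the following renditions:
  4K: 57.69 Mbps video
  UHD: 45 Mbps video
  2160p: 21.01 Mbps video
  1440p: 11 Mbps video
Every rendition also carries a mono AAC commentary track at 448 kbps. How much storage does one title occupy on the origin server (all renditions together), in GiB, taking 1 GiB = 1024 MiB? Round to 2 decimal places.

50 min = 3000 s
Audio: 448 kbps = 0.448 Mbps.
Sum of rendition bitrates: (57.69+0.448) + (45+0.448) + (21.01+0.448) + (11+0.448) = 136.492 Mbps.
× 3000 s = 409,476 Mb = 51,184 MB = 47.67 GiB.

47.67 GiB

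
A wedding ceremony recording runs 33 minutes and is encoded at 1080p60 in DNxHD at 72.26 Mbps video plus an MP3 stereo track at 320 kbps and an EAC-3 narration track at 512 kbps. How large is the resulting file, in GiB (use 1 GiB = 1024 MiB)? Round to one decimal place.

16.8 GiB

33 min = 1980 s
Audio total: 320 + 512 = 832 kbps = 0.832 Mbps.
Total bitrate: 72.26 + 0.832 = 73.092 Mbps.
Stream data: 73.092 Mbps × 1980 s = 144722.2 Mb.
144,722 Mb = 18,090,270,000 bytes ÷ 1,073,741,824 = 16.85 GiB.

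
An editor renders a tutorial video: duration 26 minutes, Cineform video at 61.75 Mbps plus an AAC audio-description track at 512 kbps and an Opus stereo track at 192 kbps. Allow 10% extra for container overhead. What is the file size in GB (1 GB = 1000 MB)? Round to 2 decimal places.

13.40 GB

26 min = 1560 s
Audio total: 512 + 192 = 704 kbps = 0.704 Mbps.
Total bitrate: 61.75 + 0.704 = 62.454 Mbps.
Stream data: 62.454 Mbps × 1560 s = 97428.2 Mb.
With 10% container overhead: ×1.10.
107,171 Mb ÷ 8 = 13,396 MB → 13.40 GB.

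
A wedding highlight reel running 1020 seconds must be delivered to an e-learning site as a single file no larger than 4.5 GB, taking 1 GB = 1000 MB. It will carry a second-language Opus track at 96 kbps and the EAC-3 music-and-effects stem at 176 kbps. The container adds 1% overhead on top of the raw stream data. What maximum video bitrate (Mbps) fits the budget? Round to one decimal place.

34.7 Mbps

Budget: 4.5 GB = 36000.0 Mb.
Stream payload after overhead: 36000.0 / 1.01 = 35643.6 Mb.
Total bitrate budget: 35643.6 Mb / 1020 s = 34.945 Mbps.
Audio total: 96 + 176 = 272 kbps = 0.272 Mbps.
Video: 34.945 − 0.272 = 34.673 Mbps.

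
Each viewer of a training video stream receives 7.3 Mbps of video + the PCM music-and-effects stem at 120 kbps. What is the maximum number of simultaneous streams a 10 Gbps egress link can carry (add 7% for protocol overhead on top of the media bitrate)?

Audio: 120 kbps = 0.120 Mbps.
Per-viewer media rate: 7.420 Mbps.
On the wire with 7% overhead: 7.939 Mbps.
10 Gbps = 10,000 Mbps; 10,000 / 7.939 = 1259.54 → 1259 viewers.

1259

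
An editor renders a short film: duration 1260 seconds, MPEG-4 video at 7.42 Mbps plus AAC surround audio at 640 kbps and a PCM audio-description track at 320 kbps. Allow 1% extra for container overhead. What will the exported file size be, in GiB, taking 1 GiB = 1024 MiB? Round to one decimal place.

1.2 GiB

Audio total: 640 + 320 = 960 kbps = 0.960 Mbps.
Total bitrate: 7.42 + 0.960 = 8.380 Mbps.
Stream data: 8.380 Mbps × 1260 s = 10558.8 Mb.
With 1% container overhead: ×1.01.
10,664 Mb = 1,333,048,500 bytes ÷ 1,073,741,824 = 1.241 GiB.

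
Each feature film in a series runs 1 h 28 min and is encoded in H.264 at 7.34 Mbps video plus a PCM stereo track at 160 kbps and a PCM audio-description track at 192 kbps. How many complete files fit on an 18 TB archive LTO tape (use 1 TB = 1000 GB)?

3545

1 h 28 min = 88 min = 5280 s
Audio total: 160 + 192 = 352 kbps = 0.352 Mbps.
Total bitrate: 7.692 Mbps.
Per item: 7.692 Mbps × 5280 s = 40,614 Mb = 5,077 MB.
Capacity: 18 TB = 144,000,000 Mb; 3545.60 items → 3545 complete.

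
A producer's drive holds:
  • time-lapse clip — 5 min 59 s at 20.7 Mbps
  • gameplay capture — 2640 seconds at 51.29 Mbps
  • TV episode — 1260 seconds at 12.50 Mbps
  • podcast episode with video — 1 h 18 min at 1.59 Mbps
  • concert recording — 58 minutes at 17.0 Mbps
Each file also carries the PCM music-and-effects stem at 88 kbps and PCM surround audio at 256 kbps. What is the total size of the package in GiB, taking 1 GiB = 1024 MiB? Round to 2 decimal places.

26.71 GiB

Audio total: 88 + 256 = 344 kbps = 0.344 Mbps.
time-lapse clip: 21.044 Mbps × 359 s = 7554.8 Mb
gameplay capture: 51.634 Mbps × 2640 s = 136313.8 Mb
TV episode: 12.844 Mbps × 1260 s = 16183.4 Mb
podcast episode with video: 1.934 Mbps × 4680 s = 9051.1 Mb
concert recording: 17.344 Mbps × 3480 s = 60357.1 Mb
Total: 229460.2 Mb = 28682.5 MB.
= 26.71 GiB.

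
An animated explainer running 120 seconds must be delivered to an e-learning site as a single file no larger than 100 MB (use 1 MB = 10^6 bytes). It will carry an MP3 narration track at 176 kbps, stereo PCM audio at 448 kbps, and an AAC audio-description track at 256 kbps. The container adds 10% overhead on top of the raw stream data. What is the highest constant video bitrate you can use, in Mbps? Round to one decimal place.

5.2 Mbps

Budget: 100 MB = 800.0 Mb.
Stream payload after overhead: 800.0 / 1.10 = 727.3 Mb.
Total bitrate budget: 727.3 Mb / 120 s = 6.061 Mbps.
Audio total: 176 + 448 + 256 = 880 kbps = 0.880 Mbps.
Video: 6.061 − 0.880 = 5.181 Mbps.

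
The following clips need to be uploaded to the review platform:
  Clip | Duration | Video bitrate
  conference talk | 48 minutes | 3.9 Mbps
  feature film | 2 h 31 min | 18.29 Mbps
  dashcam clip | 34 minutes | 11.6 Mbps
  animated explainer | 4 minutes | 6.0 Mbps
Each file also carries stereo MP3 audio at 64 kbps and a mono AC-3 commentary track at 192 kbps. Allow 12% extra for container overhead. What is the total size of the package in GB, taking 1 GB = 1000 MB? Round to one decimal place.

28.8 GB

Audio total: 64 + 192 = 256 kbps = 0.256 Mbps.
conference talk: 4.156 Mbps × 2880 s × 1.12 = 13405.6 Mb
feature film: 18.546 Mbps × 9060 s × 1.12 = 188190.0 Mb
dashcam clip: 11.856 Mbps × 2040 s × 1.12 = 27088.6 Mb
animated explainer: 6.256 Mbps × 240 s × 1.12 = 1681.6 Mb
Total: 230365.8 Mb = 28795.7 MB.
= 28.80 GB.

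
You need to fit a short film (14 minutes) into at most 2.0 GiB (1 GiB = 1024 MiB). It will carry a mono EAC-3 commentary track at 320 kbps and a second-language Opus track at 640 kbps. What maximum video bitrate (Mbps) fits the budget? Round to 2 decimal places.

19.49 Mbps

Budget: 2.0 GiB = 17179.9 Mb.
14 min = 840 s
Total bitrate budget: 17179.9 Mb / 840 s = 20.452 Mbps.
Audio total: 320 + 640 = 960 kbps = 0.960 Mbps.
Video: 20.452 − 0.960 = 19.492 Mbps.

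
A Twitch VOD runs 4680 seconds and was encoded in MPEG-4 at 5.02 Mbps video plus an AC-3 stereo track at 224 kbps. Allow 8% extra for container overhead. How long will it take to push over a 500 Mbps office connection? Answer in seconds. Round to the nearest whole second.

Audio: 224 kbps = 0.224 Mbps.
Total bitrate: 5.244 Mbps.
File: 5.244 Mbps × 4680 s = 24541.9 Mb.
With 8% container overhead: ×1.08. → 26505.3 Mb.
At 500 Mbps: 26505.3 / 500 = 53.0 s ≈ 53 seconds.

53 seconds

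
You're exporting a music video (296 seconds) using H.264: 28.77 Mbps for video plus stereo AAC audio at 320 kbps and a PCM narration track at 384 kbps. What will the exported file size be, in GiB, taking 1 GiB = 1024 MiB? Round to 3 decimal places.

1.016 GiB

Audio total: 320 + 384 = 704 kbps = 0.704 Mbps.
Total bitrate: 28.77 + 0.704 = 29.474 Mbps.
Stream data: 29.474 Mbps × 296 s = 8724.3 Mb.
8,724 Mb = 1,090,538,000 bytes ÷ 1,073,741,824 = 1.016 GiB.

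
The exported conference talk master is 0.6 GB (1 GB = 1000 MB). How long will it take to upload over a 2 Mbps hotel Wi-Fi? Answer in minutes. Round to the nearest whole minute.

File: 0.6 GB = 4800.0 Mb.
At 2 Mbps: 4800.0 / 2 = 2400.0 s ≈ 40 minutes.

40 minutes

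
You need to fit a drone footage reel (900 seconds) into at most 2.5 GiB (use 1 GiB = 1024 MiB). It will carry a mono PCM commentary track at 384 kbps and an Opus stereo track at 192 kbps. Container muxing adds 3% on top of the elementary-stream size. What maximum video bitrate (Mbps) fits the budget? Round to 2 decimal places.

22.59 Mbps

Budget: 2.5 GiB = 21474.8 Mb.
Stream payload after overhead: 21474.8 / 1.03 = 20849.4 Mb.
Total bitrate budget: 20849.4 Mb / 900 s = 23.166 Mbps.
Audio total: 384 + 192 = 576 kbps = 0.576 Mbps.
Video: 23.166 − 0.576 = 22.590 Mbps.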